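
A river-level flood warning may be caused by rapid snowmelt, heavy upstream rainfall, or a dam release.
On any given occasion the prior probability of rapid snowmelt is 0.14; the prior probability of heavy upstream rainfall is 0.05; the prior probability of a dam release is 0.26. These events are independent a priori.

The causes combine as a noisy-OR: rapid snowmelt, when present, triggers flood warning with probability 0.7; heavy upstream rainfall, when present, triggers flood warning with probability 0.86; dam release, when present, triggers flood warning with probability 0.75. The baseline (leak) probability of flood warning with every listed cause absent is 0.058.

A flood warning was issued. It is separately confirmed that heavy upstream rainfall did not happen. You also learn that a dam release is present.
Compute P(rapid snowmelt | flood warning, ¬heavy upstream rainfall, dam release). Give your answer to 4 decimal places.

P(rapid snowmelt | flood warning, ¬heavy upstream rainfall, dam release) ≈ 0.1652

Under noisy-OR, P(flood warning | causes) = 1 − (1−0.058)·∏(1−qᵢ) over the active causes.
Weight on rapid snowmelt=true, given the evidence: 0.92935×0.14 = 0.130109
The normalizing constant is 0.7645×0.86 + 0.92935×0.14 = 0.787579
P(rapid snowmelt | flood warning, ¬heavy upstream rainfall, dam release) = 0.130109/0.787579 ≈ 0.1652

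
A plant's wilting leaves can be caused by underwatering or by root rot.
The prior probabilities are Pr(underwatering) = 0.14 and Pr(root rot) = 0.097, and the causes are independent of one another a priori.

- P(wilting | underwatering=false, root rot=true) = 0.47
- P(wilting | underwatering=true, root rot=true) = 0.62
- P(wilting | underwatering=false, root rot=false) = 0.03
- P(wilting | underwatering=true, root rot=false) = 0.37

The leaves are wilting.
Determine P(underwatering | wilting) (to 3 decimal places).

P(underwatering | wilting) ≈ 0.469

For the numerator, keep only underwatering=true terms: 0.046775 + 0.008420 = 0.055195
Denominator P(wilting): 0.03×0.86×0.903 + 0.47×0.86×0.097 + 0.37×0.14×0.903 + 0.62×0.14×0.097 = 0.117699
P(underwatering | wilting) = 0.055195/0.117699 ≈ 0.469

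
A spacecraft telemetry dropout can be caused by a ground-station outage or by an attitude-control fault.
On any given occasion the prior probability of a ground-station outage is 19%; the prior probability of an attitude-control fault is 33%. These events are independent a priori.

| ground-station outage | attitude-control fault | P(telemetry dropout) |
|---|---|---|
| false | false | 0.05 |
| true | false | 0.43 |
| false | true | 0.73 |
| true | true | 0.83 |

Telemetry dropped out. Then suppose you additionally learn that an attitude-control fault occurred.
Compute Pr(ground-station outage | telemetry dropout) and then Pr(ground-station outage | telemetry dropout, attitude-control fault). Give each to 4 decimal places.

Pr(ground-station outage | telemetry dropout) ≈ 0.3245; Pr(ground-station outage | telemetry dropout, attitude-control fault) ≈ 0.2105

For the numerator, keep only ground-station outage=true terms: 0.054739 + 0.052041 = 0.106780
Normalizer over all consistent configurations: 0.05·0.81·0.67 + 0.73·0.81·0.33 + 0.43·0.19·0.67 + 0.83·0.19·0.33 = 0.329044
P(ground-station outage | telemetry dropout) = 0.106780/0.329044 ≈ 0.3245

Now condition on the additional information:
Enumerate both values of ground-station outage and weight by the priors:
  P(telemetry dropout | attitude-control fault) = 0.73*0.81 + 0.83*0.19
        = 0.591300 + 0.157700 = 0.749000
Configurations with ground-station outage contribute 0.157700, so
  P(ground-station outage | telemetry dropout, attitude-control fault) = 0.157700 / 0.749000 ≈ 0.2105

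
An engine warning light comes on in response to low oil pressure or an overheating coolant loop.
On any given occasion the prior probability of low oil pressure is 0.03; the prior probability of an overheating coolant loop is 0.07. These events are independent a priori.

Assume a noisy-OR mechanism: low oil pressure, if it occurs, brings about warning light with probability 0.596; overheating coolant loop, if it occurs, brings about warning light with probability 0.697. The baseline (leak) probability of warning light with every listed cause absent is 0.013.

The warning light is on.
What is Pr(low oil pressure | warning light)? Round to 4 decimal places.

Under noisy-OR, P(warning light | causes) = 1 − (1−0.013)·∏(1−qᵢ) over the active causes.
P(warning light) = 0.013·0.97·0.93 + 0.700939·0.97·0.07 + 0.601252·0.03·0.93 + 0.879179·0.03·0.07 = 0.011727 + 0.047594 + 0.016775 + 0.001846 = 0.077942
The low oil pressure-present share is 0.016775 + 0.001846 = 0.018621.
Hence the posterior is 0.018621/0.077942 ≈ 0.2389.

Pr(low oil pressure | warning light) ≈ 0.2389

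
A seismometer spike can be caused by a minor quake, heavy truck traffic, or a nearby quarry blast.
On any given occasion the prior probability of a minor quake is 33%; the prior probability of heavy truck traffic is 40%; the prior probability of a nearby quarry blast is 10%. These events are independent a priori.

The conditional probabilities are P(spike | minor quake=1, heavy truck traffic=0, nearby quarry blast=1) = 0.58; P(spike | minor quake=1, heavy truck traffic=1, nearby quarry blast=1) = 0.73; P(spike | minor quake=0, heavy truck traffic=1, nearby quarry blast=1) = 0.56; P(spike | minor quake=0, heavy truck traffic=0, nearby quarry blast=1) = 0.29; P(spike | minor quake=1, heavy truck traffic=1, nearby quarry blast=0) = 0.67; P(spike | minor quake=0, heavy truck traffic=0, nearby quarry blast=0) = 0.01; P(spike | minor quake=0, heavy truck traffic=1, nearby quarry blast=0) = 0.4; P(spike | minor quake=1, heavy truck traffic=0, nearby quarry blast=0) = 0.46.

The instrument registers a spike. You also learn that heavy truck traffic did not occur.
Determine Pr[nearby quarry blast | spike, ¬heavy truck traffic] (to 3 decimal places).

P(spike | ¬heavy truck traffic) = 0.01·0.67·0.9 + 0.29·0.67·0.1 + 0.46·0.33·0.9 + 0.58·0.33·0.1 = 0.006030 + 0.019430 + 0.136620 + 0.019140 = 0.181220
The nearby quarry blast-present share is 0.019430 + 0.019140 = 0.038570.
So P(nearby quarry blast | spike, ¬heavy truck traffic) = 0.038570/0.181220 ≈ 0.213.

Pr[nearby quarry blast | spike, ¬heavy truck traffic] ≈ 0.213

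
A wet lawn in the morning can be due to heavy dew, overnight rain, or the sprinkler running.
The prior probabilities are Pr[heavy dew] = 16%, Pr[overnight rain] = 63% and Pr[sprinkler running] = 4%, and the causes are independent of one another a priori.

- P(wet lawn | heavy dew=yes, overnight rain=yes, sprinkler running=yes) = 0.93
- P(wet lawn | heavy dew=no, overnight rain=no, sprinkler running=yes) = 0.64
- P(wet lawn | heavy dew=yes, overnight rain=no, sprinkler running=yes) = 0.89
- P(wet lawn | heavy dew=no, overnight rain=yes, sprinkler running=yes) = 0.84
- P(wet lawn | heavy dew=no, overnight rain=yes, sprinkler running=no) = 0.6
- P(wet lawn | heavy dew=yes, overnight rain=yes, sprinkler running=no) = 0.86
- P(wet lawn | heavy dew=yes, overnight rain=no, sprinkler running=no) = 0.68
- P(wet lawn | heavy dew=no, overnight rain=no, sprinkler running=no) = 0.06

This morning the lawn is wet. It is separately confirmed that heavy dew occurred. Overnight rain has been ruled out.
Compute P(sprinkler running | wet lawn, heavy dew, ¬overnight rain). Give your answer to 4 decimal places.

P(sprinkler running | wet lawn, heavy dew, ¬overnight rain) ≈ 0.0517

By total probability over both values of sprinkler running:
  P(wet lawn | heavy dew, ¬overnight rain) = 0.68×0.96 + 0.89×0.04
        = 0.652800 + 0.035600 = 0.688400
The terms with sprinkler running present sum to 0.035600, so
  P(sprinkler running | wet lawn, heavy dew, ¬overnight rain) = 0.035600 / 0.688400 ≈ 0.0517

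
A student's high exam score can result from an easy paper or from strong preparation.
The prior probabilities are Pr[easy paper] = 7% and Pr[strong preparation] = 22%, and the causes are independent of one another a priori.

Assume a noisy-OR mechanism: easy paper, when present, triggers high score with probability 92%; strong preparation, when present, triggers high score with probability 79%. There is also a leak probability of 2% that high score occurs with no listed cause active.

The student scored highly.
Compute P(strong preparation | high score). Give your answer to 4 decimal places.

P(strong preparation | high score) ≈ 0.7326

Under noisy-OR, P(high score | causes) = 1 − (1−0.02)·∏(1−qᵢ) over the active causes.
Sum P(high score|·) weighted by the priors over the 4 (easy paper, strong preparation) configurations:
  P(high score) = 0.02·0.93·0.78 + 0.7942·0.93·0.22 + 0.9216·0.07·0.78 + 0.983536·0.07·0.22
        = 0.014508 + 0.162493 + 0.050319 + 0.015146 = 0.242466
Keeping only the strong preparation-present terms gives 0.177639, so
  P(strong preparation | high score) = 0.177639 / 0.242466 ≈ 0.7326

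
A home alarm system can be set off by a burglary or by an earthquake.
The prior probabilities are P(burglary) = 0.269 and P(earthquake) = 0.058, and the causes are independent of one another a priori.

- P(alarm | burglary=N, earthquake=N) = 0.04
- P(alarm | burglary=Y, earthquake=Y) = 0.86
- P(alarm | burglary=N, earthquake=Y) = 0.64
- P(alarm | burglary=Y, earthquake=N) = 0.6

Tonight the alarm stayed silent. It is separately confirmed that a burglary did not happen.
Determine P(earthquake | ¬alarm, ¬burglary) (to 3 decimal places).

P(earthquake | ¬alarm, ¬burglary) ≈ 0.023

P(¬alarm | ¬burglary) = 0.96·0.942 + 0.36·0.058 = 0.904320 + 0.020880 = 0.925200
Of this, 0.020880 comes from 0.36·0.058 (the earthquake=true cases).
So P(earthquake | ¬alarm, ¬burglary) = 0.020880/0.925200 ≈ 0.023.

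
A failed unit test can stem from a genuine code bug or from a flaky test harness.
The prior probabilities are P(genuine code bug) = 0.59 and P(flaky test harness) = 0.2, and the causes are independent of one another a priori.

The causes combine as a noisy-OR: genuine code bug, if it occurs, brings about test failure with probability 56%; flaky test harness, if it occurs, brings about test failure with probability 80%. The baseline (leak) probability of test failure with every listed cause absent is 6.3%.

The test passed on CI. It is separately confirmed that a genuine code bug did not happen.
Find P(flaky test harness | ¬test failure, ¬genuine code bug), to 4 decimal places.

P(flaky test harness | ¬test failure, ¬genuine code bug) ≈ 0.0476

Under noisy-OR, P(test failure | causes) = 1 − (1−0.063)·∏(1−qᵢ) over the active causes.
Enumerate both values of flaky test harness and weight by the priors:
  P(¬test failure | ¬genuine code bug) = 0.937×0.8 + 0.1874×0.2
        = 0.749600 + 0.037480 = 0.787080
Keeping only the flaky test harness-present terms gives 0.037480, so
  P(flaky test harness | ¬test failure, ¬genuine code bug) = 0.037480 / 0.787080 ≈ 0.0476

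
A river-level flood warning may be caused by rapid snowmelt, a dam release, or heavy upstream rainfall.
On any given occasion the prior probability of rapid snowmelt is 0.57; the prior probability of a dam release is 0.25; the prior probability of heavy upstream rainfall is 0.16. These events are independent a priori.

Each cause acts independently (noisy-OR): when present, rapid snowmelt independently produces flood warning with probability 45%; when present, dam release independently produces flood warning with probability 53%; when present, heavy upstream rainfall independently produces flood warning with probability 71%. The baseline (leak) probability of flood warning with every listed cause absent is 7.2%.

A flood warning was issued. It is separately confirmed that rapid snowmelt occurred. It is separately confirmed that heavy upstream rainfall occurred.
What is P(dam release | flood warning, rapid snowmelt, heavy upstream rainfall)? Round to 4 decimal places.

P(dam release | flood warning, rapid snowmelt, heavy upstream rainfall) ≈ 0.2669

Under noisy-OR, P(flood warning | causes) = 1 − (1−0.072)·∏(1−qᵢ) over the active causes.
P(flood warning | rapid snowmelt, heavy upstream rainfall) = 0.851984·0.75 + 0.930432·0.25 = 0.638988 + 0.232608 = 0.871596
Restricting to configurations with dam release present: 0.930432·0.25 = 0.232608.
P(dam release | flood warning, rapid snowmelt, heavy upstream rainfall) = 0.232608 / 0.871596 ≈ 0.2669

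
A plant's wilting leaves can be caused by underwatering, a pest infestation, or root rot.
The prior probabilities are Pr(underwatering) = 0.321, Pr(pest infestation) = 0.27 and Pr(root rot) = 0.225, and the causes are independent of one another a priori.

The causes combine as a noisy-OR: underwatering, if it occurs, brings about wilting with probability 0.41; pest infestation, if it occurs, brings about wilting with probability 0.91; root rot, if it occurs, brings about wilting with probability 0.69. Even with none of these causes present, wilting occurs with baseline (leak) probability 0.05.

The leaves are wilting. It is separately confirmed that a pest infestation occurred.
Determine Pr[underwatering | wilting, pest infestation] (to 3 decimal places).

Under noisy-OR, P(wilting | causes) = 1 − (1−0.05)·∏(1−qᵢ) over the active causes.
P(wilting | pest infestation) = 0.9145·0.679·0.775 + 0.973495·0.679·0.225 + 0.949555·0.321·0.775 + 0.984362·0.321·0.225 = 0.481233 + 0.148726 + 0.236226 + 0.071096 = 0.937281
The underwatering-present share is 0.236226 + 0.071096 = 0.307322.
Hence the posterior is 0.307322/0.937281 ≈ 0.328.

Pr[underwatering | wilting, pest infestation] ≈ 0.328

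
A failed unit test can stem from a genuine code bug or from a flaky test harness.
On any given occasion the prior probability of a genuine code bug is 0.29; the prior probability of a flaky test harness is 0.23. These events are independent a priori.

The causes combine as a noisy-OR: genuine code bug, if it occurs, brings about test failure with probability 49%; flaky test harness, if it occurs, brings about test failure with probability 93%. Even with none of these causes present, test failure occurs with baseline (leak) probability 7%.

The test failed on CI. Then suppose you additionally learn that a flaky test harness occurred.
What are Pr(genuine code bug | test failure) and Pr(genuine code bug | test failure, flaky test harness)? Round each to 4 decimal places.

Under noisy-OR, P(test failure | causes) = 1 − (1−0.07)·∏(1−qᵢ) over the active causes.
P(test failure) = 0.07×0.71×0.77 + 0.9349×0.71×0.23 + 0.5257×0.29×0.77 + 0.966799×0.29×0.23 = 0.038269 + 0.152669 + 0.117389 + 0.064485 = 0.372812
The genuine code bug-present share is 0.117389 + 0.064485 = 0.181874.
So P(genuine code bug | test failure) = 0.181874/0.372812 ≈ 0.4878.

Now also conditioning on flaky test harness=true:
Enumerate both values of genuine code bug and weight by the priors:
  P(test failure | flaky test harness) = 0.9349·0.71 + 0.966799·0.29
        = 0.663779 + 0.280372 = 0.944151
Configurations with genuine code bug contribute 0.280372, so
  P(genuine code bug | test failure, flaky test harness) = 0.280372 / 0.944151 ≈ 0.2970

Pr(genuine code bug | test failure) ≈ 0.4878; Pr(genuine code bug | test failure, flaky test harness) ≈ 0.2970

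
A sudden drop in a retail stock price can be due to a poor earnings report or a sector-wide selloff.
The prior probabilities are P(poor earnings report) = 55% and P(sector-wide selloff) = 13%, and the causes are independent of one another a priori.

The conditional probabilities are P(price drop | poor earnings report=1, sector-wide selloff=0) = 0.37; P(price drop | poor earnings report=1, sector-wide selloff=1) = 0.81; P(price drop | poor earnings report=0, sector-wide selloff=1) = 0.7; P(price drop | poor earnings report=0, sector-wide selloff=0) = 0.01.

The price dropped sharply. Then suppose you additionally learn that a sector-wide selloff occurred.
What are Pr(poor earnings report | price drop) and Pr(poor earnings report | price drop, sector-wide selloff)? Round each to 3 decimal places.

Pr(poor earnings report | price drop) ≈ 0.840; Pr(poor earnings report | price drop, sector-wide selloff) ≈ 0.586

By total probability over the 4 (poor earnings report, sector-wide selloff) configurations:
  P(price drop) = 0.01*0.45*0.87 + 0.7*0.45*0.13 + 0.37*0.55*0.87 + 0.81*0.55*0.13
        = 0.003915 + 0.040950 + 0.177045 + 0.057915 = 0.279825
The terms with poor earnings report present sum to 0.234960, so
  P(poor earnings report | price drop) = 0.234960 / 0.279825 ≈ 0.840

Now also conditioning on sector-wide selloff=true:
Weight on poor earnings report=true, given the evidence: 0.81*0.55 = 0.445500
Normalizer over all consistent configurations: 0.7*0.45 + 0.81*0.55 = 0.760500
P(poor earnings report | price drop, sector-wide selloff) = 0.445500/0.760500 ≈ 0.586
The drop from 0.840 to 0.586 is the explaining-away (discounting) effect.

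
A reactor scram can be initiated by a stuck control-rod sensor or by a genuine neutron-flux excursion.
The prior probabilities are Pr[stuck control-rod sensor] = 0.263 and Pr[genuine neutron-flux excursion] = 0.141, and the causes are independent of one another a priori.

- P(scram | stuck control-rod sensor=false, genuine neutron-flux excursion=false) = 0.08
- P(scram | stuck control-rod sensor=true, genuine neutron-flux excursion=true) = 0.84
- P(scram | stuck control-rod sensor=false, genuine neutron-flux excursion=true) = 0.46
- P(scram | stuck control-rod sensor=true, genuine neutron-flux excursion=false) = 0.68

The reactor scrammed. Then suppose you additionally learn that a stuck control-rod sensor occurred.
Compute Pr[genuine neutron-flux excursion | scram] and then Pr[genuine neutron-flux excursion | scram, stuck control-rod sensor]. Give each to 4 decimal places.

By total probability over the 4 (stuck control-rod sensor, genuine neutron-flux excursion) configurations:
  P(scram) = 0.08×0.737×0.859 + 0.46×0.737×0.141 + 0.68×0.263×0.859 + 0.84×0.263×0.141
        = 0.050647 + 0.047802 + 0.153624 + 0.031150 = 0.283223
Configurations with genuine neutron-flux excursion contribute 0.078952, so
  P(genuine neutron-flux excursion | scram) = 0.078952 / 0.283223 ≈ 0.2788

With the extra evidence:
Enumerate both values of genuine neutron-flux excursion and weight by the priors:
  P(scram | stuck control-rod sensor) = 0.68·0.859 + 0.84·0.141
        = 0.584120 + 0.118440 = 0.702560
Keeping only the genuine neutron-flux excursion-present terms gives 0.118440, so
  P(genuine neutron-flux excursion | scram, stuck control-rod sensor) = 0.118440 / 0.702560 ≈ 0.1686
— stuck control-rod sensor explains away the evidence for genuine neutron-flux excursion.

Pr[genuine neutron-flux excursion | scram] ≈ 0.2788; Pr[genuine neutron-flux excursion | scram, stuck control-rod sensor] ≈ 0.1686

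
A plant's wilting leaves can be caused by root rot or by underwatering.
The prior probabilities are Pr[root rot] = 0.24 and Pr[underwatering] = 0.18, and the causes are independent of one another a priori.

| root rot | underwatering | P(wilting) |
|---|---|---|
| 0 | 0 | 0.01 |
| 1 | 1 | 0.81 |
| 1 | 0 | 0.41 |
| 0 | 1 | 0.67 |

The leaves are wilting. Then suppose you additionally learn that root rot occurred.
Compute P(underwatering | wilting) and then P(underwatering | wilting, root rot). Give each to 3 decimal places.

P(underwatering | wilting) ≈ 0.593; P(underwatering | wilting, root rot) ≈ 0.302

Enumerate the 4 (root rot, underwatering) configurations and weight by the priors:
  P(wilting) = 0.01·0.76·0.82 + 0.67·0.76·0.18 + 0.41·0.24·0.82 + 0.81·0.24·0.18
        = 0.006232 + 0.091656 + 0.080688 + 0.034992 = 0.213568
Configurations with underwatering contribute 0.126648, so
  P(underwatering | wilting) = 0.126648 / 0.213568 ≈ 0.593

Now condition on the additional information:
Enumerate both values of underwatering and weight by the priors:
  P(wilting | root rot) = 0.41·0.82 + 0.81·0.18
        = 0.336200 + 0.145800 = 0.482000
The terms with underwatering present sum to 0.145800, so
  P(underwatering | wilting, root rot) = 0.145800 / 0.482000 ≈ 0.302
— root rot explains away the evidence for underwatering.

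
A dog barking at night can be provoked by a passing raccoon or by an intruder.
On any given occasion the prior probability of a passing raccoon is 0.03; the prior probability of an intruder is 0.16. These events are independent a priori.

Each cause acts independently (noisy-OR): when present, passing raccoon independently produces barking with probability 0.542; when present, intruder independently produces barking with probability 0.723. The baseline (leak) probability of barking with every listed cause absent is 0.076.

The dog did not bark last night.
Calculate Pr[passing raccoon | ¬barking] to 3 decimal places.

Pr[passing raccoon | ¬barking] ≈ 0.014

Under noisy-OR, P(barking | causes) = 1 − (1−0.076)·∏(1−qᵢ) over the active causes.
P(¬barking) = 0.924·0.97·0.84 + 0.255948·0.97·0.16 + 0.423192·0.03·0.84 + 0.117224·0.03·0.16 = 0.752875 + 0.039723 + 0.010664 + 0.000563 = 0.803825
Restricting to configurations with passing raccoon present: 0.010664 + 0.000563 = 0.011227.
Hence the posterior is 0.011227/0.803825 ≈ 0.014.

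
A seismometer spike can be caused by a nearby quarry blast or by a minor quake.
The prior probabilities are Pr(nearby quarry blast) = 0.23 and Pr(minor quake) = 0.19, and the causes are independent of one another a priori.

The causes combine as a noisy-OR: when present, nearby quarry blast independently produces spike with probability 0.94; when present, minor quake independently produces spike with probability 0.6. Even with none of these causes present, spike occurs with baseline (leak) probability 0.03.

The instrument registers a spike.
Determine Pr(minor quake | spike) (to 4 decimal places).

Under noisy-OR, P(spike | causes) = 1 − (1−0.03)·∏(1−qᵢ) over the active causes.
Numerator (weight on configurations with minor quake): 0.089536 + 0.042683 = 0.132219
Denominator P(spike): 0.03×0.77×0.81 + 0.612×0.77×0.19 + 0.9418×0.23×0.81 + 0.97672×0.23×0.19 = 0.326387
Posterior = 0.132219 / 0.326387 ≈ 0.4051

Pr(minor quake | spike) ≈ 0.4051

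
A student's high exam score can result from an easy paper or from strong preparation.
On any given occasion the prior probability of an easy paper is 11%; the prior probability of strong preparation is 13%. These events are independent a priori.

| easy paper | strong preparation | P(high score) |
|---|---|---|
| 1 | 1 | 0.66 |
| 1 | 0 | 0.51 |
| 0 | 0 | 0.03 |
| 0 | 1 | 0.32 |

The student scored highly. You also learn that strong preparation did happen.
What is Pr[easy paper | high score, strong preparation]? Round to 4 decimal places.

Weight on easy paper=true, given the evidence: 0.66×0.11 = 0.072600
Denominator P(high score | strong preparation): 0.32×0.89 + 0.66×0.11 = 0.357400
P(easy paper | high score, strong preparation) = 0.072600/0.357400 ≈ 0.2031

Pr[easy paper | high score, strong preparation] ≈ 0.2031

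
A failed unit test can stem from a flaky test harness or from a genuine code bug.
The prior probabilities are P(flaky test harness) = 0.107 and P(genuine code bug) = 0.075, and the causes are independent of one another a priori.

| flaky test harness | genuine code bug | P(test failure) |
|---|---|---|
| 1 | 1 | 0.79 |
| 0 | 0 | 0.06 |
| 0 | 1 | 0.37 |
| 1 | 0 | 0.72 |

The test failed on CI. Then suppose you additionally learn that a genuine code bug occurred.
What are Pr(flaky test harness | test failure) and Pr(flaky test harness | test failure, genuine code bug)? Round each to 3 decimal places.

Pr(flaky test harness | test failure) ≈ 0.511; Pr(flaky test harness | test failure, genuine code bug) ≈ 0.204

P(test failure) = 0.06*0.893*0.925 + 0.37*0.893*0.075 + 0.72*0.107*0.925 + 0.79*0.107*0.075 = 0.049562 + 0.024781 + 0.071262 + 0.006340 = 0.151945
Of this, 0.077602 comes from 0.071262 + 0.006340 (the flaky test harness=true cases).
So P(flaky test harness | test failure) = 0.077602/0.151945 ≈ 0.511.

Now also conditioning on genuine code bug=true:
Weight on flaky test harness=true, given the evidence: 0.79*0.107 = 0.084530
Denominator P(test failure | genuine code bug): 0.37*0.893 + 0.79*0.107 = 0.414940
P(flaky test harness | test failure, genuine code bug) = 0.084530/0.414940 ≈ 0.204
This is intercausal reasoning (explaining away): once genuine code bug accounts for the test failure, flaky test harness becomes less likely.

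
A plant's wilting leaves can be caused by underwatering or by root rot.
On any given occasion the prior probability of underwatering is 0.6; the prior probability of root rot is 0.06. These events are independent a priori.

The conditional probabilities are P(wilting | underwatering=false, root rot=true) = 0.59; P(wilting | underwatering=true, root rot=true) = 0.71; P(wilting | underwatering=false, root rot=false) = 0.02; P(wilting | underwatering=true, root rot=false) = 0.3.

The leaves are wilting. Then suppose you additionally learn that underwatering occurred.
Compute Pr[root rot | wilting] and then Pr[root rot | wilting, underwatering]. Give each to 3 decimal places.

Numerator (weight on configurations with root rot): 0.014160 + 0.025560 = 0.039720
The normalizing constant is 0.02·0.4·0.94 + 0.59·0.4·0.06 + 0.3·0.6·0.94 + 0.71·0.6·0.06 = 0.216440
P(root rot | wilting) = 0.039720/0.216440 ≈ 0.184

Now also conditioning on underwatering=true:
P(wilting | underwatering) = 0.3×0.94 + 0.71×0.06 = 0.282000 + 0.042600 = 0.324600
Restricting to configurations with root rot present: 0.71×0.06 = 0.042600.
Hence the posterior is 0.042600/0.324600 ≈ 0.131.

Pr[root rot | wilting] ≈ 0.184; Pr[root rot | wilting, underwatering] ≈ 0.131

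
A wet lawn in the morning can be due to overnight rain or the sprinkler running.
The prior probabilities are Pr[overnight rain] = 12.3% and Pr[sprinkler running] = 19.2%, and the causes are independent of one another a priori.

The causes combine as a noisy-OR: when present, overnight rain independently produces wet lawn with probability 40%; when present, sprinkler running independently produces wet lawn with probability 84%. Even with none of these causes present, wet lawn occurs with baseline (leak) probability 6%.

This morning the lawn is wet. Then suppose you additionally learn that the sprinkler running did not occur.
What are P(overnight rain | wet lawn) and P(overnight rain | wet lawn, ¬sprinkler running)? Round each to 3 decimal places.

P(overnight rain | wet lawn) ≈ 0.259; P(overnight rain | wet lawn, ¬sprinkler running) ≈ 0.505

Under noisy-OR, P(wet lawn | causes) = 1 − (1−0.06)·∏(1−qᵢ) over the active causes.
By total probability over the 4 (overnight rain, sprinkler running) configurations:
  P(wet lawn) = 0.06×0.877×0.808 + 0.8496×0.877×0.192 + 0.436×0.123×0.808 + 0.90976×0.123×0.192
        = 0.042517 + 0.143059 + 0.043331 + 0.021485 = 0.250392
Configurations with overnight rain contribute 0.064816, so
  P(overnight rain | wet lawn) = 0.064816 / 0.250392 ≈ 0.259

Now also conditioning on sprinkler running≠true:
Numerator (weight on configurations with overnight rain): 0.436×0.123 = 0.053628
Normalizer over all consistent configurations: 0.06×0.877 + 0.436×0.123 = 0.106248
Posterior = 0.053628 / 0.106248 ≈ 0.505
With sprinkler running excluded, overnight rain must carry more of the explanatory weight for the wet lawn.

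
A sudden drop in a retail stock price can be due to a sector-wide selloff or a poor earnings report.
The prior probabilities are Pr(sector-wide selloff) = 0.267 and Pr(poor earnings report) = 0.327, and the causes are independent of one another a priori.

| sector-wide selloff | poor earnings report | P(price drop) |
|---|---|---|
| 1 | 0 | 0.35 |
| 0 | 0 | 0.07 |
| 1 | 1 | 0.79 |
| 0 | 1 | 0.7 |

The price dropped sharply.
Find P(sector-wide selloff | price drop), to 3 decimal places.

For the numerator, keep only sector-wide selloff=true terms: 0.062892 + 0.068974 = 0.131866
Denominator P(price drop): 0.07*0.733*0.673 + 0.7*0.733*0.327 + 0.35*0.267*0.673 + 0.79*0.267*0.327 = 0.334182
Posterior = 0.131866 / 0.334182 ≈ 0.395

P(sector-wide selloff | price drop) ≈ 0.395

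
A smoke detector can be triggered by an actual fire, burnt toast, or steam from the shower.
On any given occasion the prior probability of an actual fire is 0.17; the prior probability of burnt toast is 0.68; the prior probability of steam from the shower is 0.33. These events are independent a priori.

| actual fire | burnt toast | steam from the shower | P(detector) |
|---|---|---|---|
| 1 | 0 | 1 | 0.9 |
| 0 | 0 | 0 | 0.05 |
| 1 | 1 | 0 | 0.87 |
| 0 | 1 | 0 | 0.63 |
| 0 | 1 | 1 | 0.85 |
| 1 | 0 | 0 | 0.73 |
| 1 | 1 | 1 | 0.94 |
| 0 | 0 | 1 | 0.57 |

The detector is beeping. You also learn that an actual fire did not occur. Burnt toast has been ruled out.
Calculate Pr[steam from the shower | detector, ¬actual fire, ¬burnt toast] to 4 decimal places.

P(detector | ¬actual fire, ¬burnt toast) = 0.05·0.67 + 0.57·0.33 = 0.033500 + 0.188100 = 0.221600
Of this, 0.188100 comes from 0.57·0.33 (the steam from the shower=true cases).
Hence the posterior is 0.188100/0.221600 ≈ 0.8488.

Pr[steam from the shower | detector, ¬actual fire, ¬burnt toast] ≈ 0.8488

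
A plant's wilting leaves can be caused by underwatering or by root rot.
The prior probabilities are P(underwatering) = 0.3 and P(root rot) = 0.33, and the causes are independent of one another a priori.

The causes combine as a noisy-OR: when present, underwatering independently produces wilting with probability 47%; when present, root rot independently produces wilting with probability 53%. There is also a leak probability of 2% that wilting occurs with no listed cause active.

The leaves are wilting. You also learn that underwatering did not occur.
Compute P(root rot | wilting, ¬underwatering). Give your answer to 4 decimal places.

P(root rot | wilting, ¬underwatering) ≈ 0.9300

Under noisy-OR, P(wilting | causes) = 1 − (1−0.02)·∏(1−qᵢ) over the active causes.
Numerator (weight on configurations with root rot): 0.5394·0.33 = 0.178002
Normalizer over all consistent configurations: 0.02·0.67 + 0.5394·0.33 = 0.191402
P(root rot | wilting, ¬underwatering) = 0.178002/0.191402 ≈ 0.9300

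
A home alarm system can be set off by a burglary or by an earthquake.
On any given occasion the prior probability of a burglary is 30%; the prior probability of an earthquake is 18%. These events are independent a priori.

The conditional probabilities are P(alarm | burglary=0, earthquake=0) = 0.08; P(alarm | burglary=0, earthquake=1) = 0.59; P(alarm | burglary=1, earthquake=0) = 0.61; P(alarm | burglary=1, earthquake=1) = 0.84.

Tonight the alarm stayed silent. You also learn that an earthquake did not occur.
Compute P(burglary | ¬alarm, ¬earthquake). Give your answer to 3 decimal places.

P(¬alarm | ¬earthquake) = 0.92*0.7 + 0.39*0.3 = 0.644000 + 0.117000 = 0.761000
Of this, 0.117000 comes from 0.39*0.3 (the burglary=true cases).
P(burglary | ¬alarm, ¬earthquake) = 0.117000 / 0.761000 ≈ 0.154

P(burglary | ¬alarm, ¬earthquake) ≈ 0.154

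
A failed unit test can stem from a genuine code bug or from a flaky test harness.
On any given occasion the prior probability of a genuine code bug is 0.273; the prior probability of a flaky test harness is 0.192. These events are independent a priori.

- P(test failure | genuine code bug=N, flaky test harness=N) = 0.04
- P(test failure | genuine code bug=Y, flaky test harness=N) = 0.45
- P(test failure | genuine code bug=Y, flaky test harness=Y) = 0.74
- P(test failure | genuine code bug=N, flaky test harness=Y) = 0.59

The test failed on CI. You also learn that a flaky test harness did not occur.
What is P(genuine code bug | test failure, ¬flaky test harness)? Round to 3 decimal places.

P(genuine code bug | test failure, ¬flaky test harness) ≈ 0.809

Weight on genuine code bug=true, given the evidence: 0.45×0.273 = 0.122850
Normalizer over all consistent configurations: 0.04×0.727 + 0.45×0.273 = 0.151930
Posterior = 0.122850 / 0.151930 ≈ 0.809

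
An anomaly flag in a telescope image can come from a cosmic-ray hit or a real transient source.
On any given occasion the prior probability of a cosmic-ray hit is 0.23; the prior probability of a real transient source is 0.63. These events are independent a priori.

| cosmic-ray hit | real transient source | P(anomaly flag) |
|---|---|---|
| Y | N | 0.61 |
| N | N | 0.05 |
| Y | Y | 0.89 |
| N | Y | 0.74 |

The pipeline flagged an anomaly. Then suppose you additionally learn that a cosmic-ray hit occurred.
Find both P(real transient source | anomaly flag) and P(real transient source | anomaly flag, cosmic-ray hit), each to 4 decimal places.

Sum P(anomaly flag|·) weighted by the priors over the 4 (cosmic-ray hit, real transient source) configurations:
  P(anomaly flag) = 0.05*0.77*0.37 + 0.74*0.77*0.63 + 0.61*0.23*0.37 + 0.89*0.23*0.63
        = 0.014245 + 0.358974 + 0.051911 + 0.128961 = 0.554091
The terms with real transient source present sum to 0.487935, so
  P(real transient source | anomaly flag) = 0.487935 / 0.554091 ≈ 0.8806

With the extra evidence:
P(anomaly flag | cosmic-ray hit) = 0.61×0.37 + 0.89×0.63 = 0.225700 + 0.560700 = 0.786400
Of this, 0.560700 comes from 0.89×0.63 (the real transient source=true cases).
P(real transient source | anomaly flag, cosmic-ray hit) = 0.560700 / 0.786400 ≈ 0.7130

P(real transient source | anomaly flag) ≈ 0.8806; P(real transient source | anomaly flag, cosmic-ray hit) ≈ 0.7130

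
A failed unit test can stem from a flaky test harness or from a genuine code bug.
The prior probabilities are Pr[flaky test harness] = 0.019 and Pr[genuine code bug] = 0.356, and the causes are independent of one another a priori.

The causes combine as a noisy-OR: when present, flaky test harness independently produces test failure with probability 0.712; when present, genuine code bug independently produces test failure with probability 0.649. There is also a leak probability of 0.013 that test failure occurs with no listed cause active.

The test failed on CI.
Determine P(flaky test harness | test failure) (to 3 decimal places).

Under noisy-OR, P(test failure | causes) = 1 − (1−0.013)·∏(1−qᵢ) over the active causes.
Numerator (weight on configurations with flaky test harness): 0.008758 + 0.006089 = 0.014847
Normalizer over all consistent configurations: 0.013·0.981·0.644 + 0.653563·0.981·0.356 + 0.715744·0.019·0.644 + 0.900226·0.019·0.356 = 0.251308
Posterior = 0.014847 / 0.251308 ≈ 0.059

P(flaky test harness | test failure) ≈ 0.059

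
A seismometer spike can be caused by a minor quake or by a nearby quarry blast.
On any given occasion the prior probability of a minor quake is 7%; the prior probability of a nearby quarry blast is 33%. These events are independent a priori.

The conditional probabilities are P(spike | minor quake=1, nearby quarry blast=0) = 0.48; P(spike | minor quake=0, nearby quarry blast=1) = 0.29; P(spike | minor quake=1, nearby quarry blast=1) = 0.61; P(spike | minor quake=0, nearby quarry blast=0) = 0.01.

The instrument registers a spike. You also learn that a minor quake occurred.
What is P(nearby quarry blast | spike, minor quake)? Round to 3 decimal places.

By total probability over both values of nearby quarry blast:
  P(spike | minor quake) = 0.48×0.67 + 0.61×0.33
        = 0.321600 + 0.201300 = 0.522900
The terms with nearby quarry blast present sum to 0.201300, so
  P(nearby quarry blast | spike, minor quake) = 0.201300 / 0.522900 ≈ 0.385

P(nearby quarry blast | spike, minor quake) ≈ 0.385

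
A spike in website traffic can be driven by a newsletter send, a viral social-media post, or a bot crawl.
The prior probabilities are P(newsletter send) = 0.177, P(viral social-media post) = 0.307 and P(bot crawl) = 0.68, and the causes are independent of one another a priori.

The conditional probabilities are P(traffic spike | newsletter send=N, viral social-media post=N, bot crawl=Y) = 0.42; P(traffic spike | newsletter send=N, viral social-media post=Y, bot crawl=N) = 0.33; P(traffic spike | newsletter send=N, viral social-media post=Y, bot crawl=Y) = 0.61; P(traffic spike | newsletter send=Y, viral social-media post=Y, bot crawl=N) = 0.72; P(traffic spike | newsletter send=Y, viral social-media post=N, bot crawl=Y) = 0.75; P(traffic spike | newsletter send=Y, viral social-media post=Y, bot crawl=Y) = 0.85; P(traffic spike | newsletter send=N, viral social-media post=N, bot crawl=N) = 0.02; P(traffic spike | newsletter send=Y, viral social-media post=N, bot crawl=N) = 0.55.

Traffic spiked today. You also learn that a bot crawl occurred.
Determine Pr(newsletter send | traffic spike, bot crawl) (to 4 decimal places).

By total probability over the 4 (newsletter send, viral social-media post) configurations:
  P(traffic spike | bot crawl) = 0.42·0.823·0.693 + 0.61·0.823·0.307 + 0.75·0.177·0.693 + 0.85·0.177·0.307
        = 0.239542 + 0.154123 + 0.091996 + 0.046188 = 0.531849
Configurations with newsletter send contribute 0.138184, so
  P(newsletter send | traffic spike, bot crawl) = 0.138184 / 0.531849 ≈ 0.2598

Pr(newsletter send | traffic spike, bot crawl) ≈ 0.2598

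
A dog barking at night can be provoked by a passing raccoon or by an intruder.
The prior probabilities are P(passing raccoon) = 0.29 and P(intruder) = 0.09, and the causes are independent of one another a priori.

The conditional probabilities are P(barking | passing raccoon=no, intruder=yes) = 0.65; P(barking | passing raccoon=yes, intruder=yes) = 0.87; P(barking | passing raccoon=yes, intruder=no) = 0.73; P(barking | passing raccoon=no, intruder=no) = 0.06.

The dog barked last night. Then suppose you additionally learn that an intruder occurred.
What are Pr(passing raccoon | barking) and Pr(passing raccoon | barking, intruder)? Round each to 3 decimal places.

Sum P(barking|·) weighted by the priors over the 4 (passing raccoon, intruder) configurations:
  P(barking) = 0.06×0.71×0.91 + 0.65×0.71×0.09 + 0.73×0.29×0.91 + 0.87×0.29×0.09
        = 0.038766 + 0.041535 + 0.192647 + 0.022707 = 0.295655
The terms with passing raccoon present sum to 0.215354, so
  P(passing raccoon | barking) = 0.215354 / 0.295655 ≈ 0.728

Now also conditioning on intruder=true:
For the numerator, keep only passing raccoon=true terms: 0.87·0.29 = 0.252300
Normalizer over all consistent configurations: 0.65·0.71 + 0.87·0.29 = 0.713800
P(passing raccoon | barking, intruder) = 0.252300/0.713800 ≈ 0.353
— intruder explains away the evidence for passing raccoon.

Pr(passing raccoon | barking) ≈ 0.728; Pr(passing raccoon | barking, intruder) ≈ 0.353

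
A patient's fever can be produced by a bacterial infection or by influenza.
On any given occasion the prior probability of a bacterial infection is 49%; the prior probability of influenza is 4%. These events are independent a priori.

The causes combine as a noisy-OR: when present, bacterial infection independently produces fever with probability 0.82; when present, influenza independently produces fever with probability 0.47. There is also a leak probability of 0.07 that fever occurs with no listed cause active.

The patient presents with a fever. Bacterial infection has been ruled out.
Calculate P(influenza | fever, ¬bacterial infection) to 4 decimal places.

Under noisy-OR, P(fever | causes) = 1 − (1−0.07)·∏(1−qᵢ) over the active causes.
P(fever | ¬bacterial infection) = 0.07·0.96 + 0.5071·0.04 = 0.067200 + 0.020284 = 0.087484
Restricting to configurations with influenza present: 0.5071·0.04 = 0.020284.
P(influenza | fever, ¬bacterial infection) = 0.020284 / 0.087484 ≈ 0.2319

P(influenza | fever, ¬bacterial infection) ≈ 0.2319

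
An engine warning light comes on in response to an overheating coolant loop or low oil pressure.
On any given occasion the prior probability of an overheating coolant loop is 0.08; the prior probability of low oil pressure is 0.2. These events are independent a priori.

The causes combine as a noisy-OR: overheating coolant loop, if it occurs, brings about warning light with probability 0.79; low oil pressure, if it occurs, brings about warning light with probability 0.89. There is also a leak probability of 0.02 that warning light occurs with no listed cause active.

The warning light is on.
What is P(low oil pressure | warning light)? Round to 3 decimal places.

Under noisy-OR, P(warning light | causes) = 1 − (1−0.02)·∏(1−qᵢ) over the active causes.
Enumerate the 4 (overheating coolant loop, low oil pressure) configurations and weight by the priors:
  P(warning light) = 0.02*0.92*0.8 + 0.8922*0.92*0.2 + 0.7942*0.08*0.8 + 0.977362*0.08*0.2
        = 0.014720 + 0.164165 + 0.050829 + 0.015638 = 0.245352
Keeping only the low oil pressure-present terms gives 0.179803, so
  P(low oil pressure | warning light) = 0.179803 / 0.245352 ≈ 0.733

P(low oil pressure | warning light) ≈ 0.733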